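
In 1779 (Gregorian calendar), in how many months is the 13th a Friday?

Check the 13th of each month of 1779: Jan 13: Wed, Feb 13: Sat, Mar 13: Sat, Apr 13: Tue, May 13: Thu, Jun 13: Sun, Jul 13: Tue, Aug 13: Fri, Sep 13: Mon, Oct 13: Wed, Nov 13: Sat, Dec 13: Mon.
Friday occurs in August — 1 month.

1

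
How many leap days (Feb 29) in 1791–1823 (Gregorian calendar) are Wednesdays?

Leap years in 1791–1823: 7 of them.
Feb 29 weekday advances by 5 (mod 7) from one leap year to the next four years later (or differs when a century non-leap intervenes).
Leap-day weekdays: 1792:Wed✓ 1796:Mon 1804:Wed✓ 1808:Mon 1812:Sat 1816:Thu 1820:Tue
Wednesday: 1792, 1804 → 2.

2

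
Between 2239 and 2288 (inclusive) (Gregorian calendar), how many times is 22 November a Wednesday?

7

Track 22 November's weekday year by year (advancing +1, or +2 across a Feb 29):
  2239: Fri  2240: Sun (+2)  2241: Mon (+1)  2242: Tue (+1)  2243: Wed (+1) ✓
  2244: Fri (+2)  2245: Sat (+1)  2246: Sun (+1)  2247: Mon (+1)  2248: Wed (+2) ✓
  2249: Thu (+1)  2250: Fri (+1)  2251: Sat (+1)  2252: Mon (+2)  … (22 more years) …
  2275: Mon (+1)  2276: Wed (+2) ✓  2277: Thu (+1)  2278: Fri (+1)  2279: Sat (+1)
  2280: Mon (+2)  2281: Tue (+1)  2282: Wed (+1) ✓  2283: Thu (+1)  2284: Sat (+2)
  2285: Sun (+1)  2286: Mon (+1)  2287: Tue (+1)  2288: Thu (+2)
Wednesday years: 2243, 2248, 2254, 2265, 2271, 2276, 2282 — 7 in total.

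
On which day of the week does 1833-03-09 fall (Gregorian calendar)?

January 1, 1833 is a Tuesday.
March 9 is day 68 of the year, i.e. 67 days after Jan 1.
67 mod 7 = 4, so advance 4 weekdays from Tuesday: Saturday.

Saturday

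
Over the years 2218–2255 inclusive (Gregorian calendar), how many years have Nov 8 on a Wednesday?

Track Nov 8's weekday year by year (advancing +1, or +2 across a Feb 29):
  2218: Sun  2219: Mon (+1)  2220: Wed (+2) ✓  2221: Thu (+1)  2222: Fri (+1)
  2223: Sat (+1)  2224: Mon (+2)  2225: Tue (+1)  2226: Wed (+1) ✓  2227: Thu (+1)
  2228: Sat (+2)  2229: Sun (+1)  2230: Mon (+1)  2231: Tue (+1)  … (10 more years) …
  2242: Tue (+1)  2243: Wed (+1) ✓  2244: Fri (+2)  2245: Sat (+1)  2246: Sun (+1)
  2247: Mon (+1)  2248: Wed (+2) ✓  2249: Thu (+1)  2250: Fri (+1)  2251: Sat (+1)
  2252: Mon (+2)  2253: Tue (+1)  2254: Wed (+1) ✓  2255: Thu (+1)
Wednesday years: 2220, 2226, 2237, 2243, 2248, 2254 — 6 in total.

6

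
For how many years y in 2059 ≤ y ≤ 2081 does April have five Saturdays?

7

April has 30 days; it has five Saturdays when Saturday falls among the first (month-length − 28) days — i.e. when April 1 is one of Saturday/Friday.
April 1 by year: 2059:Tue 2060:Thu 2061:Fri✓ 2062:Sat✓ 2063:Sun 2064:Tue 2065:Wed 2066:Thu 2067:Fri✓ 2068:Sun 2069:Mon 2070:Tue 2071:Wed 2072:Fri✓ 2073:Sat✓ 2074:Sun 2075:Mon 2076:Wed 2077:Thu 2078:Fri✓ 2079:Sat✓ 2080:Mon 2081:Tue
Years with five Saturdays: 2061, 2062, 2067, 2072, 2073, 2078, 2079 → 7.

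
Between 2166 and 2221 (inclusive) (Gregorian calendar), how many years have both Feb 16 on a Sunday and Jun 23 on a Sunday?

Check each year's weekday for Feb 16 and Jun 23:
  2166: Sun/Mon  2167: Mon/Tue  2168: Tue/Thu  2169: Thu/Fri  2170: Fri/Sat  2171: Sat/Sun  2172: Sun/Tue  2173: Tue/Wed  2174: Wed/Thu  2175: Thu/Fri  2176: Fri/Sun  2177: Sun/Mon  2178: Mon/Tue  2179: Tue/Wed  …(28 more)…  2208: Tue/Thu  2209: Thu/Fri  2210: Fri/Sat  2211: Sat/Sun  2212: Sun/Tue  2213: Tue/Wed  2214: Wed/Thu  2215: Thu/Fri  2216: Fri/Sun  2217: Sun/Mon  2218: Mon/Tue  2219: Tue/Wed  2220: Wed/Fri  2221: Fri/Sat
Both conditions hold in: no year — 0.

0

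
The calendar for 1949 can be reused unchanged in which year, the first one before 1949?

Two years share a calendar iff Jan 1 falls on the same weekday and both are leap or both are common. 1949: Jan 1 is Saturday, common year.
1948: Jan 1 Thursday, leap
1947: Jan 1 Wednesday, common
1946: Jan 1 Tuesday, common
1945: Jan 1 Monday, common
1944: Jan 1 Saturday, leap
1943: Jan 1 Friday, common
1942: Jan 1 Thursday, common
1941: Jan 1 Wednesday, common
1940: Jan 1 Monday, leap
1939: Jan 1 Sunday, common
1938: Jan 1 Saturday, common
1938 matches on both conditions.

1938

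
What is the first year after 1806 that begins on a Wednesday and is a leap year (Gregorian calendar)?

Jan 1 advances by 2 weekdays after a leap year and by 1 after a common year.
1806: Jan 1 is Wednesday.
1807: Thursday
1808: Friday (leap)
1809: Sunday
1810: Monday
1811: Tuesday
1812: Wednesday (leap)
1812 begins on a Wednesday and is a leap year.

1812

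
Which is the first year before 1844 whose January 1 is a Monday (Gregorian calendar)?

Jan 1 advances by 2 weekdays after a leap year and by 1 after a common year.
1844: Jan 1 is Monday (leap).
1843: Sunday
1842: Saturday
1841: Friday
1840: Wednesday (leap)
1839: Tuesday
1838: Monday
1838 begins on a Monday

1838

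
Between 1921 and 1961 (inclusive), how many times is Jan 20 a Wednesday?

Track Jan 20's weekday year by year (advancing +1, or +2 across a Feb 29):
  1921: Thu  1922: Fri (+1)  1923: Sat (+1)  1924: Sun (+1)  1925: Tue (+2)
  1926: Wed (+1) ✓  1927: Thu (+1)  1928: Fri (+1)  1929: Sun (+2)  1930: Mon (+1)
  1931: Tue (+1)  1932: Wed (+1) ✓  1933: Fri (+2)  1934: Sat (+1)  … (13 more years) …
  1948: Tue (+1)  1949: Thu (+2)  1950: Fri (+1)  1951: Sat (+1)  1952: Sun (+1)
  1953: Tue (+2)  1954: Wed (+1) ✓  1955: Thu (+1)  1956: Fri (+1)  1957: Sun (+2)
  1958: Mon (+1)  1959: Tue (+1)  1960: Wed (+1) ✓  1961: Fri (+2)
Wednesday years: 1926, 1932, 1937, 1943, 1954, 1960 — 6 in total.

6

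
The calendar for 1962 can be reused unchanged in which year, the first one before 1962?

1951

Two years share a calendar iff Jan 1 falls on the same weekday and both are leap or both are common. 1962: Jan 1 is Monday, common year.
1961: Jan 1 Sunday, common
1960: Jan 1 Friday, leap
1959: Jan 1 Thursday, common
1958: Jan 1 Wednesday, common
1957: Jan 1 Tuesday, common
1956: Jan 1 Sunday, leap
1955: Jan 1 Saturday, common
1954: Jan 1 Friday, common
1953: Jan 1 Thursday, common
1952: Jan 1 Tuesday, leap
1951: Jan 1 Monday, common
1951 matches on both conditions.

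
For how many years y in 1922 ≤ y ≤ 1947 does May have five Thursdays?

May has 31 days; it has five Thursdays when Thursday falls among the first (month-length − 28) days — i.e. when May 1 is one of Thursday/Wednesday/Tuesday.
May 1 by year: 1922:Mon 1923:Tue✓ 1924:Thu✓ 1925:Fri 1926:Sat 1927:Sun 1928:Tue✓ 1929:Wed✓ 1930:Thu✓ 1931:Fri 1932:Sun 1933:Mon 1934:Tue✓ 1935:Wed✓ 1936:Fri 1937:Sat 1938:Sun 1939:Mon 1940:Wed✓ 1941:Thu✓ 1942:Fri 1943:Sat 1944:Mon 1945:Tue✓ 1946:Wed✓ 1947:Thu✓
Years with five Thursdays: 1923, 1924, 1928, 1929, 1930, 1934, 1935, 1940, 1941, 1945, 1946, 1947 → 12.

12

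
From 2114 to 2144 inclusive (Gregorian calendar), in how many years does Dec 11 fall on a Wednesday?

Track Dec 11's weekday year by year (advancing +1, or +2 across a Feb 29):
  2114: Tue  2115: Wed (+1) ✓  2116: Fri (+2)  2117: Sat (+1)  2118: Sun (+1)
  2119: Mon (+1)  2120: Wed (+2) ✓  2121: Thu (+1)  2122: Fri (+1)  2123: Sat (+1)
  2124: Mon (+2)  2125: Tue (+1)  2126: Wed (+1) ✓  2127: Thu (+1)  … (3 more years) …
  2131: Tue (+1)  2132: Thu (+2)  2133: Fri (+1)  2134: Sat (+1)  2135: Sun (+1)
  2136: Tue (+2)  2137: Wed (+1) ✓  2138: Thu (+1)  2139: Fri (+1)  2140: Sun (+2)
  2141: Mon (+1)  2142: Tue (+1)  2143: Wed (+1) ✓  2144: Fri (+2)
Wednesday years: 2115, 2120, 2126, 2137, 2143 — 5 in total.

5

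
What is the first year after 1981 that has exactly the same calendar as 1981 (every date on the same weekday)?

1987

Two years share a calendar iff Jan 1 falls on the same weekday and both are leap or both are common. 1981: Jan 1 is Thursday, common year.
1982: Jan 1 Friday, common
1983: Jan 1 Saturday, common
1984: Jan 1 Sunday, leap
1985: Jan 1 Tuesday, common
1986: Jan 1 Wednesday, common
1987: Jan 1 Thursday, common
1987 matches on both conditions.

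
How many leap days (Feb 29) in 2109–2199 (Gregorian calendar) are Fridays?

Leap years in 2109–2199: 22 of them.
Feb 29 weekday advances by 5 (mod 7) from one leap year to the next four years later (or differs when a century non-leap intervenes).
Leap-day weekdays: 2112:Mon 2116:Sat 2120:Thu 2124:Tue 2128:Sun 2132:Fri✓ 2136:Wed 2140:Mon 2144:Sat 2148:Thu 2152:Tue 2156:Sun 2160:Fri✓ 2164:Wed 2168:Mon 2172:Sat 2176:Thu 2180:Tue 2184:Sun 2188:Fri✓ 2192:Wed 2196:Mon
Friday: 2132, 2160, 2188 → 3.

3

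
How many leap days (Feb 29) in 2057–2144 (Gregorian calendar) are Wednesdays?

4

Leap years in 2057–2144: 21 of them.
Feb 29 weekday advances by 5 (mod 7) from one leap year to the next four years later (or differs when a century non-leap intervenes).
Leap-day weekdays: 2060:Sun 2064:Fri 2068:Wed✓ 2072:Mon 2076:Sat 2080:Thu 2084:Tue 2088:Sun 2092:Fri 2096:Wed✓ 2104:Fri 2108:Wed✓ 2112:Mon 2116:Sat 2120:Thu 2124:Tue 2128:Sun 2132:Fri 2136:Wed✓ 2140:Mon 2144:Sat
Wednesday: 2068, 2096, 2108, 2136 → 4.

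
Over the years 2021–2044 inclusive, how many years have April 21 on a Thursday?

Track April 21's weekday year by year (advancing +1, or +2 across a Feb 29):
  2021: Wed  2022: Thu (+1) ✓  2023: Fri (+1)  2024: Sun (+2)  2025: Mon (+1)
  2026: Tue (+1)  2027: Wed (+1)  2028: Fri (+2)  2029: Sat (+1)  2030: Sun (+1)
  2031: Mon (+1)  2032: Wed (+2)  2033: Thu (+1) ✓  2034: Fri (+1)  2035: Sat (+1)
  2036: Mon (+2)  2037: Tue (+1)  2038: Wed (+1)  2039: Thu (+1) ✓  2040: Sat (+2)
  2041: Sun (+1)  2042: Mon (+1)  2043: Tue (+1)  2044: Thu (+2) ✓
Thursday years: 2022, 2033, 2039, 2044 — 4 in total.

4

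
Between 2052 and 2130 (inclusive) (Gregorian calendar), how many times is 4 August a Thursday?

11

Track 4 August's weekday year by year (advancing +1, or +2 across a Feb 29):
  2052: Sun  2053: Mon (+1)  2054: Tue (+1)  2055: Wed (+1)  2056: Fri (+2)
  2057: Sat (+1)  2058: Sun (+1)  2059: Mon (+1)  2060: Wed (+2)  2061: Thu (+1) ✓
  2062: Fri (+1)  2063: Sat (+1)  2064: Mon (+2)  2065: Tue (+1)  … (51 more years) …
  2117: Wed (+1)  2118: Thu (+1) ✓  2119: Fri (+1)  2120: Sun (+2)  2121: Mon (+1)
  2122: Tue (+1)  2123: Wed (+1)  2124: Fri (+2)  2125: Sat (+1)  2126: Sun (+1)
  2127: Mon (+1)  2128: Wed (+2)  2129: Thu (+1) ✓  2130: Fri (+1)
Thursday years: 2061, 2067, 2072, 2078, 2089, 2095, 2101, 2107, 2112, 2118, 2129 — 11 in total.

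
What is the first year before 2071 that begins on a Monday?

2063

Jan 1 advances by 2 weekdays after a leap year and by 1 after a common year.
2071: Jan 1 is Thursday.
2070: Wednesday
2069: Tuesday
2068: Sunday (leap)
2067: Saturday
2066: Friday
2065: Thursday
2064: Tuesday (leap)
2063: Monday
2063 begins on a Monday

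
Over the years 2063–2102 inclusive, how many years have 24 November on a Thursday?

6

Track 24 November's weekday year by year (advancing +1, or +2 across a Feb 29):
  2063: Sat  2064: Mon (+2)  2065: Tue (+1)  2066: Wed (+1)  2067: Thu (+1) ✓
  2068: Sat (+2)  2069: Sun (+1)  2070: Mon (+1)  2071: Tue (+1)  2072: Thu (+2) ✓
  2073: Fri (+1)  2074: Sat (+1)  2075: Sun (+1)  2076: Tue (+2)  … (12 more years) …
  2089: Thu (+1) ✓  2090: Fri (+1)  2091: Sat (+1)  2092: Mon (+2)  2093: Tue (+1)
  2094: Wed (+1)  2095: Thu (+1) ✓  2096: Sat (+2)  2097: Sun (+1)  2098: Mon (+1)
  2099: Tue (+1)  2100: Wed (+1)  2101: Thu (+1) ✓  2102: Fri (+1)
Thursday years: 2067, 2072, 2078, 2089, 2095, 2101 — 6 in total.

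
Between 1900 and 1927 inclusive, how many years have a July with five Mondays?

July has 31 days; it has five Mondays when Monday falls among the first (month-length − 28) days — i.e. when July 1 is one of Monday/Sunday/Saturday.
July 1 by year: 1900:Sun✓ 1901:Mon✓ 1902:Tue 1903:Wed 1904:Fri 1905:Sat✓ 1906:Sun✓ 1907:Mon✓ 1908:Wed 1909:Thu 1910:Fri 1911:Sat✓ 1912:Mon✓ 1913:Tue 1914:Wed 1915:Thu 1916:Sat✓ 1917:Sun✓ 1918:Mon✓ 1919:Tue 1920:Thu 1921:Fri 1922:Sat✓ 1923:Sun✓ 1924:Tue 1925:Wed 1926:Thu 1927:Fri
Years with five Mondays: 1900, 1901, 1905, 1906, 1907, 1911, 1912, 1916, 1917, 1918, 1922, 1923 → 12.

12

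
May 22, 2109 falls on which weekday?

January 1, 2109 is a Tuesday.
May 22 is day 142 of the year, i.e. 141 days after Jan 1.
141 mod 7 = 1, so advance 1 weekday from Tuesday: Wednesday.

Wednesday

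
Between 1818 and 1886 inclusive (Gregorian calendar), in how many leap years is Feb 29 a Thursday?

2

Leap years in 1818–1886: 17 of them.
Feb 29 weekday advances by 5 (mod 7) from one leap year to the next four years later (or differs when a century non-leap intervenes).
Leap-day weekdays: 1820:Tue 1824:Sun 1828:Fri 1832:Wed 1836:Mon 1840:Sat 1844:Thu✓ 1848:Tue 1852:Sun 1856:Fri 1860:Wed 1864:Mon 1868:Sat 1872:Thu✓ 1876:Tue 1880:Sun 1884:Fri
Thursday: 1844, 1872 → 2.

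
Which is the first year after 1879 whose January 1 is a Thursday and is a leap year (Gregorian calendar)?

1880

Jan 1 advances by 2 weekdays after a leap year and by 1 after a common year.
1879: Jan 1 is Wednesday.
1880: Thursday (leap)
1880 begins on a Thursday and is a leap year.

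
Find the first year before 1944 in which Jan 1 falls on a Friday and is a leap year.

1932

Jan 1 advances by 2 weekdays after a leap year and by 1 after a common year.
1944: Jan 1 is Saturday (leap).
1943: Friday
1942: Thursday
1941: Wednesday
1940: Monday (leap)
1939: Sunday
1938: Saturday
1937: Friday
1936: Wednesday (leap)
1935: Tuesday
1934: Monday
1933: Sunday
1932: Friday (leap)
1932 begins on a Friday and is a leap year.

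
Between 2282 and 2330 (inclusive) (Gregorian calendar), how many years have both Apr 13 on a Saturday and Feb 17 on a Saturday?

1

Check each year's weekday for Apr 13 and Feb 17:
  2282: Thu/Fri  2283: Fri/Sat  2284: Sun/Sun  2285: Mon/Tue  2286: Tue/Wed  2287: Wed/Thu  2288: Fri/Fri  2289: Sat/Sun  2290: Sun/Mon  2291: Mon/Tue  2292: Wed/Wed  2293: Thu/Fri  2294: Fri/Sat  2295: Sat/Sun  …(21 more)…  2317: Fri/Sat  2318: Sat/Sun  2319: Sun/Mon  2320: Tue/Tue  2321: Wed/Thu  2322: Thu/Fri  2323: Fri/Sat  2324: Sun/Sun  2325: Mon/Tue  2326: Tue/Wed  2327: Wed/Thu  2328: Fri/Fri  2329: Sat/Sun  2330: Sun/Mon
Both conditions hold in: 2312 — 1.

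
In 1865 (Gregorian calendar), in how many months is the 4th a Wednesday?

2

Check the 4th of each month of 1865: Jan 4: Wed, Feb 4: Sat, Mar 4: Sat, Apr 4: Tue, May 4: Thu, Jun 4: Sun, Jul 4: Tue, Aug 4: Fri, Sep 4: Mon, Oct 4: Wed, Nov 4: Sat, Dec 4: Mon.
Wednesday occurs in January, October — 2 months.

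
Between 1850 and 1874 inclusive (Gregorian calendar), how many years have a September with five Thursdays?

September has 30 days; it has five Thursdays when Thursday falls among the first (month-length − 28) days — i.e. when September 1 is one of Thursday/Wednesday.
September 1 by year: 1850:Sun 1851:Mon 1852:Wed✓ 1853:Thu✓ 1854:Fri 1855:Sat 1856:Mon 1857:Tue 1858:Wed✓ 1859:Thu✓ 1860:Sat 1861:Sun 1862:Mon 1863:Tue 1864:Thu✓ 1865:Fri 1866:Sat 1867:Sun 1868:Tue 1869:Wed✓ 1870:Thu✓ 1871:Fri 1872:Sun 1873:Mon 1874:Tue
Years with five Thursdays: 1852, 1853, 1858, 1859, 1864, 1869, 1870 → 7.

7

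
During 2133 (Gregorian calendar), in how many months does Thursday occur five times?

A month of length L has five Thursdays iff its first Thursday is on day ≤ L−28 (so day 1–3 in a 31-day month, 1–2 in a 30-day month, day 1 in a leap February).
Checking each month of 2133: Jan starts Thu (31d) ✓; Feb starts Sun (28d); Mar starts Sun (31d); Apr starts Wed (30d) ✓; May starts Fri (31d); Jun starts Mon (30d); Jul starts Wed (31d) ✓; Aug starts Sat (31d); Sep starts Tue (30d); Oct starts Thu (31d) ✓; Nov starts Sun (30d); Dec starts Tue (31d) ✓.
Five-Thursday months: January, April, July, October, December → 5.

5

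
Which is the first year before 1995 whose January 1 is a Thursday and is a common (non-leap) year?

1987

Jan 1 advances by 2 weekdays after a leap year and by 1 after a common year.
1995: Jan 1 is Sunday.
1994: Saturday
1993: Friday
1992: Wednesday (leap)
1991: Tuesday
1990: Monday
1989: Sunday
1988: Friday (leap)
1987: Thursday
1987 begins on a Thursday and is a common year.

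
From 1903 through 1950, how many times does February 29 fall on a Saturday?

2

Leap years in 1903–1950: 12 of them.
Feb 29 weekday advances by 5 (mod 7) from one leap year to the next four years later (or differs when a century non-leap intervenes).
Leap-day weekdays: 1904:Mon 1908:Sat✓ 1912:Thu 1916:Tue 1920:Sun 1924:Fri 1928:Wed 1932:Mon 1936:Sat✓ 1940:Thu 1944:Tue 1948:Sun
Saturday: 1908, 1936 → 2.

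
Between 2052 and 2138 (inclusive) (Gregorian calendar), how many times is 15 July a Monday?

Track 15 July's weekday year by year (advancing +1, or +2 across a Feb 29):
  2052: Mon ✓  2053: Tue (+1)  2054: Wed (+1)  2055: Thu (+1)  2056: Sat (+2)
  2057: Sun (+1)  2058: Mon (+1) ✓  2059: Tue (+1)  2060: Thu (+2)  2061: Fri (+1)
  2062: Sat (+1)  2063: Sun (+1)  2064: Tue (+2)  2065: Wed (+1)  … (59 more years) …
  2125: Sun (+1)  2126: Mon (+1) ✓  2127: Tue (+1)  2128: Thu (+2)  2129: Fri (+1)
  2130: Sat (+1)  2131: Sun (+1)  2132: Tue (+2)  2133: Wed (+1)  2134: Thu (+1)
  2135: Fri (+1)  2136: Sun (+2)  2137: Mon (+1) ✓  2138: Tue (+1)
Monday years: 2052, 2058, 2069, 2075, 2080, 2086, 2097, 2109, 2115, 2120, 2126, 2137 — 12 in total.

12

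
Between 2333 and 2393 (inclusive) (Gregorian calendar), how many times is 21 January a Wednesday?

8

Track 21 January's weekday year by year (advancing +1, or +2 across a Feb 29):
  2333: Sat  2334: Sun (+1)  2335: Mon (+1)  2336: Tue (+1)  2337: Thu (+2)
  2338: Fri (+1)  2339: Sat (+1)  2340: Sun (+1)  2341: Tue (+2)  2342: Wed (+1) ✓
  2343: Thu (+1)  2344: Fri (+1)  2345: Sun (+2)  2346: Mon (+1)  … (33 more years) …
  2380: Mon (+1)  2381: Wed (+2) ✓  2382: Thu (+1)  2383: Fri (+1)  2384: Sat (+1)
  2385: Mon (+2)  2386: Tue (+1)  2387: Wed (+1) ✓  2388: Thu (+1)  2389: Sat (+2)
  2390: Sun (+1)  2391: Mon (+1)  2392: Tue (+1)  2393: Thu (+2)
Wednesday years: 2342, 2348, 2353, 2359, 2370, 2376, 2381, 2387 — 8 in total.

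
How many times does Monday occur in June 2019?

June 2019 has 30 days and begins on Saturday.
The first Monday is June 3.
Mondays fall on 3, 10, 17, 24 — that's 4.

4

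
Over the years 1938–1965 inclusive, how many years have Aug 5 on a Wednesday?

4

Track Aug 5's weekday year by year (advancing +1, or +2 across a Feb 29):
  1938: Fri  1939: Sat (+1)  1940: Mon (+2)  1941: Tue (+1)  1942: Wed (+1) ✓
  1943: Thu (+1)  1944: Sat (+2)  1945: Sun (+1)  1946: Mon (+1)  1947: Tue (+1)
  1948: Thu (+2)  1949: Fri (+1)  1950: Sat (+1)  1951: Sun (+1)  1952: Tue (+2)
  1953: Wed (+1) ✓  1954: Thu (+1)  1955: Fri (+1)  1956: Sun (+2)  1957: Mon (+1)
  1958: Tue (+1)  1959: Wed (+1) ✓  1960: Fri (+2)  1961: Sat (+1)  1962: Sun (+1)
  1963: Mon (+1)  1964: Wed (+2) ✓  1965: Thu (+1)
Wednesday years: 1942, 1953, 1959, 1964 — 4 in total.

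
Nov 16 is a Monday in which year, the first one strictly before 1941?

From one year to the next, a fixed date's weekday advances by 1, or by 2 when a Feb 29 lies between the two dates.
1941: November 16 is Sunday.
1940: Saturday (−1)
1939: Thursday (−2)
1938: Wednesday (−1)
1937: Tuesday (−1)
1936: Monday (−1)
Nov 16 falls on a Monday in 1936.

1936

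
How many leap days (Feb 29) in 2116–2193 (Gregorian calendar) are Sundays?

Leap years in 2116–2193: 20 of them.
Feb 29 weekday advances by 5 (mod 7) from one leap year to the next four years later (or differs when a century non-leap intervenes).
Leap-day weekdays: 2116:Sat 2120:Thu 2124:Tue 2128:Sun✓ 2132:Fri 2136:Wed 2140:Mon 2144:Sat 2148:Thu 2152:Tue 2156:Sun✓ 2160:Fri 2164:Wed 2168:Mon 2172:Sat 2176:Thu 2180:Tue 2184:Sun✓ 2188:Fri 2192:Wed
Sunday: 2128, 2156, 2184 → 3.

3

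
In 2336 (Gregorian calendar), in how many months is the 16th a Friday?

1

Check the 16th of each month of 2336: Jan 16: Thu, Feb 16: Sun, Mar 16: Mon, Apr 16: Thu, May 16: Sat, Jun 16: Tue, Jul 16: Thu, Aug 16: Sun, Sep 16: Wed, Oct 16: Fri, Nov 16: Mon, Dec 16: Wed.
Friday occurs in October — 1 month.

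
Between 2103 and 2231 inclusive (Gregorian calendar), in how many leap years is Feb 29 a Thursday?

4

Leap years in 2103–2231: 31 of them.
Feb 29 weekday advances by 5 (mod 7) from one leap year to the next four years later (or differs when a century non-leap intervenes).
Leap-day weekdays: 2104:Fri 2108:Wed 2112:Mon 2116:Sat 2120:Thu✓ 2124:Tue 2128:Sun 2132:Fri 2136:Wed 2140:Mon 2144:Sat 2148:Thu✓ 2152:Tue …(5 more)… 2176:Thu✓ 2180:Tue 2184:Sun 2188:Fri 2192:Wed 2196:Mon 2204:Wed 2208:Mon 2212:Sat 2216:Thu✓ 2220:Tue 2224:Sun 2228:Fri
Thursday: 2120, 2148, 2176, 2216 → 4.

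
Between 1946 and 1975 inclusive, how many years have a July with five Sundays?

12

July has 31 days; it has five Sundays when Sunday falls among the first (month-length − 28) days — i.e. when July 1 is one of Sunday/Saturday/Friday.
July 1 by year: 1946:Mon 1947:Tue 1948:Thu 1949:Fri✓ 1950:Sat✓ 1951:Sun✓ 1952:Tue 1953:Wed 1954:Thu 1955:Fri✓ 1956:Sun✓ 1957:Mon 1958:Tue 1959:Wed 1960:Fri✓ 1961:Sat✓ 1962:Sun✓ 1963:Mon 1964:Wed 1965:Thu 1966:Fri✓ 1967:Sat✓ 1968:Mon 1969:Tue 1970:Wed 1971:Thu 1972:Sat✓ 1973:Sun✓ 1974:Mon 1975:Tue
Years with five Sundays: 1949, 1950, 1951, 1955, 1956, 1960, 1961, 1962, 1966, 1967, 1972, 1973 → 12.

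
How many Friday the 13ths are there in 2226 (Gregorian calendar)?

Check the 13th of each month of 2226: Jan 13: Fri, Feb 13: Mon, Mar 13: Mon, Apr 13: Thu, May 13: Sat, Jun 13: Tue, Jul 13: Thu, Aug 13: Sun, Sep 13: Wed, Oct 13: Fri, Nov 13: Mon, Dec 13: Wed.
Friday occurs in January, October — 2 months.

2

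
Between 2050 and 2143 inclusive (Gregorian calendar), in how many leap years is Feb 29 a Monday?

3

Leap years in 2050–2143: 22 of them.
Feb 29 weekday advances by 5 (mod 7) from one leap year to the next four years later (or differs when a century non-leap intervenes).
Leap-day weekdays: 2052:Thu 2056:Tue 2060:Sun 2064:Fri 2068:Wed 2072:Mon✓ 2076:Sat 2080:Thu 2084:Tue 2088:Sun 2092:Fri 2096:Wed 2104:Fri 2108:Wed 2112:Mon✓ 2116:Sat 2120:Thu 2124:Tue 2128:Sun 2132:Fri 2136:Wed 2140:Mon✓
Monday: 2072, 2112, 2140 → 3.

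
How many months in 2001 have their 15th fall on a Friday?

1

Check the 15th of each month of 2001: Jan 15: Mon, Feb 15: Thu, Mar 15: Thu, Apr 15: Sun, May 15: Tue, Jun 15: Fri, Jul 15: Sun, Aug 15: Wed, Sep 15: Sat, Oct 15: Mon, Nov 15: Thu, Dec 15: Sat.
Friday occurs in June — 1 month.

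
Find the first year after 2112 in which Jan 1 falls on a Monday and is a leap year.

Jan 1 advances by 2 weekdays after a leap year and by 1 after a common year.
2112: Jan 1 is Friday (leap).
2113: Sunday
2114: Monday
2115: Tuesday
2116: Wednesday (leap)
2117: Friday
2118: Saturday
2119: Sunday
2120: Monday (leap)
2120 begins on a Monday and is a leap year.

2120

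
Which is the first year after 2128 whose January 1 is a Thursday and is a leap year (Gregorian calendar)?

Jan 1 advances by 2 weekdays after a leap year and by 1 after a common year.
2128: Jan 1 is Thursday (leap).
2129: Saturday
2130: Sunday
2131: Monday
2132: Tuesday (leap)
2133: Thursday
2134: Friday
2135: Saturday
2136: Sunday (leap)
2137: Tuesday
2138: Wednesday
2139: Thursday
2140: Friday (leap)
2141: Sunday
2142: Monday
2143: Tuesday
2144: Wednesday (leap)
2145: Friday
2146: Saturday
2147: Sunday
2148: Monday (leap)
2149: Wednesday
2150: Thursday
2151: Friday
2152: Saturday (leap)
2153: Monday
2154: Tuesday
2155: Wednesday
2156: Thursday (leap)
2156 begins on a Thursday and is a leap year.

2156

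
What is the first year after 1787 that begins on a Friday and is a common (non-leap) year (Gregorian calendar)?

1790

Jan 1 advances by 2 weekdays after a leap year and by 1 after a common year.
1787: Jan 1 is Monday.
1788: Tuesday (leap)
1789: Thursday
1790: Friday
1790 begins on a Friday and is a common year.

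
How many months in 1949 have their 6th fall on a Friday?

Check the 6th of each month of 1949: Jan 6: Thu, Feb 6: Sun, Mar 6: Sun, Apr 6: Wed, May 6: Fri, Jun 6: Mon, Jul 6: Wed, Aug 6: Sat, Sep 6: Tue, Oct 6: Thu, Nov 6: Sun, Dec 6: Tue.
Friday occurs in May — 1 month.

1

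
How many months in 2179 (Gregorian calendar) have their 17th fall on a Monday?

1

Check the 17th of each month of 2179: Jan 17: Sun, Feb 17: Wed, Mar 17: Wed, Apr 17: Sat, May 17: Mon, Jun 17: Thu, Jul 17: Sat, Aug 17: Tue, Sep 17: Fri, Oct 17: Sun, Nov 17: Wed, Dec 17: Fri.
Monday occurs in May — 1 month.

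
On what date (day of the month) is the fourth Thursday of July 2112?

July 1, 2112 is a Friday, so the first Thursday is the 7th.
The fourth Thursday is 7 + 21 = 28.

28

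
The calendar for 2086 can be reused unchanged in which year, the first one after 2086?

2097

Two years share a calendar iff Jan 1 falls on the same weekday and both are leap or both are common. 2086: Jan 1 is Tuesday, common year.
2087: Jan 1 Wednesday, common
2088: Jan 1 Thursday, leap
2089: Jan 1 Saturday, common
2090: Jan 1 Sunday, common
2091: Jan 1 Monday, common
2092: Jan 1 Tuesday, leap
2093: Jan 1 Thursday, common
2094: Jan 1 Friday, common
2095: Jan 1 Saturday, common
2096: Jan 1 Sunday, leap
2097: Jan 1 Tuesday, common
2097 matches on both conditions.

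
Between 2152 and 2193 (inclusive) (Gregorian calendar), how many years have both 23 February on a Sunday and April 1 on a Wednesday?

Check each year's weekday for 23 February and April 1:
  2152: Wed/Sat  2153: Fri/Sun  2154: Sat/Mon  2155: Sun/Tue  2156: Mon/Thu  2157: Wed/Fri  2158: Thu/Sat  2159: Fri/Sun  2160: Sat/Tue  2161: Mon/Wed  2162: Tue/Thu  2163: Wed/Fri  2164: Thu/Sun  2165: Sat/Mon  …(14 more)…  2180: Wed/Sat  2181: Fri/Sun  2182: Sat/Mon  2183: Sun/Tue  2184: Mon/Thu  2185: Wed/Fri  2186: Thu/Sat  2187: Fri/Sun  2188: Sat/Tue  2189: Mon/Wed  2190: Tue/Thu  2191: Wed/Fri  2192: Thu/Sun  2193: Sat/Mon
Both conditions hold in: 2172 — 1.

1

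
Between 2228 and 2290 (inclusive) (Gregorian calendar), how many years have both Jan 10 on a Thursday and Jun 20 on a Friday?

3

Check each year's weekday for Jan 10 and Jun 20:
  2228: Thu/Fri ✓  2229: Sat/Sat  2230: Sun/Sun  2231: Mon/Mon  2232: Tue/Wed  2233: Thu/Thu  2234: Fri/Fri  2235: Sat/Sat  2236: Sun/Mon  2237: Tue/Tue  2238: Wed/Wed  2239: Thu/Thu  2240: Fri/Sat  2241: Sun/Sun  …(35 more)…  2277: Wed/Wed  2278: Thu/Thu  2279: Fri/Fri  2280: Sat/Sun  2281: Mon/Mon  2282: Tue/Tue  2283: Wed/Wed  2284: Thu/Fri ✓  2285: Sat/Sat  2286: Sun/Sun  2287: Mon/Mon  2288: Tue/Wed  2289: Thu/Thu  2290: Fri/Fri
Both conditions hold in: 2228, 2256, 2284 — 3.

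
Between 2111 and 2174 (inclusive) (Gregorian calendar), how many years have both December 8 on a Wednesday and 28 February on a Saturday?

2

Check each year's weekday for December 8 and 28 February:
  2111: Tue/Sat  2112: Thu/Sun  2113: Fri/Tue  2114: Sat/Wed  2115: Sun/Thu  2116: Tue/Fri  2117: Wed/Sun  2118: Thu/Mon  2119: Fri/Tue  2120: Sun/Wed  2121: Mon/Fri  2122: Tue/Sat  2123: Wed/Sun  2124: Fri/Mon  …(36 more)…  2161: Tue/Sat  2162: Wed/Sun  2163: Thu/Mon  2164: Sat/Tue  2165: Sun/Thu  2166: Mon/Fri  2167: Tue/Sat  2168: Thu/Sun  2169: Fri/Tue  2170: Sat/Wed  2171: Sun/Thu  2172: Tue/Fri  2173: Wed/Sun  2174: Thu/Mon
Both conditions hold in: 2128, 2156 — 2.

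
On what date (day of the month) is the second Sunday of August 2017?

August 1, 2017 is a Tuesday, so the first Sunday is the 6th.
The second Sunday is 6 + 7 = 13.

13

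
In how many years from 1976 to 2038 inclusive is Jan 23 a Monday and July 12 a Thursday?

Check each year's weekday for Jan 23 and July 12:
  1976: Fri/Mon  1977: Sun/Tue  1978: Mon/Wed  1979: Tue/Thu  1980: Wed/Sat  1981: Fri/Sun  1982: Sat/Mon  1983: Sun/Tue  1984: Mon/Thu ✓  1985: Wed/Fri  1986: Thu/Sat  1987: Fri/Sun  1988: Sat/Tue  1989: Mon/Wed  …(35 more)…  2025: Thu/Sat  2026: Fri/Sun  2027: Sat/Mon  2028: Sun/Wed  2029: Tue/Thu  2030: Wed/Fri  2031: Thu/Sat  2032: Fri/Mon  2033: Sun/Tue  2034: Mon/Wed  2035: Tue/Thu  2036: Wed/Sat  2037: Fri/Sun  2038: Sat/Mon
Both conditions hold in: 1984, 2012 — 2.

2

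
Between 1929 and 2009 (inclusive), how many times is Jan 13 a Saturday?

Track Jan 13's weekday year by year (advancing +1, or +2 across a Feb 29):
  1929: Sun  1930: Mon (+1)  1931: Tue (+1)  1932: Wed (+1)  1933: Fri (+2)
  1934: Sat (+1) ✓  1935: Sun (+1)  1936: Mon (+1)  1937: Wed (+2)  1938: Thu (+1)
  1939: Fri (+1)  1940: Sat (+1) ✓  1941: Mon (+2)  1942: Tue (+1)  … (53 more years) …
  1996: Sat (+1) ✓  1997: Mon (+2)  1998: Tue (+1)  1999: Wed (+1)  2000: Thu (+1)
  2001: Sat (+2) ✓  2002: Sun (+1)  2003: Mon (+1)  2004: Tue (+1)  2005: Thu (+2)
  2006: Fri (+1)  2007: Sat (+1) ✓  2008: Sun (+1)  2009: Tue (+2)
Saturday years: 1934, 1940, 1945, 1951, 1962, 1968, 1973, 1979, 1990, 1996, 2001, 2007 — 12 in total.

12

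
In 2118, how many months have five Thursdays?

4

A month of length L has five Thursdays iff its first Thursday is on day ≤ L−28 (so day 1–3 in a 31-day month, 1–2 in a 30-day month, day 1 in a leap February).
Checking each month of 2118: Jan starts Sat (31d); Feb starts Tue (28d); Mar starts Tue (31d) ✓; Apr starts Fri (30d); May starts Sun (31d); Jun starts Wed (30d) ✓; Jul starts Fri (31d); Aug starts Mon (31d); Sep starts Thu (30d) ✓; Oct starts Sat (31d); Nov starts Tue (30d); Dec starts Thu (31d) ✓.
Five-Thursday months: March, June, September, December → 4.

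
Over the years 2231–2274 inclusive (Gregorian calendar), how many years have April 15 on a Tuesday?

6

Track April 15's weekday year by year (advancing +1, or +2 across a Feb 29):
  2231: Fri  2232: Sun (+2)  2233: Mon (+1)  2234: Tue (+1) ✓  2235: Wed (+1)
  2236: Fri (+2)  2237: Sat (+1)  2238: Sun (+1)  2239: Mon (+1)  2240: Wed (+2)
  2241: Thu (+1)  2242: Fri (+1)  2243: Sat (+1)  2244: Mon (+2)  … (16 more years) …
  2261: Mon (+1)  2262: Tue (+1) ✓  2263: Wed (+1)  2264: Fri (+2)  2265: Sat (+1)
  2266: Sun (+1)  2267: Mon (+1)  2268: Wed (+2)  2269: Thu (+1)  2270: Fri (+1)
  2271: Sat (+1)  2272: Mon (+2)  2273: Tue (+1) ✓  2274: Wed (+1)
Tuesday years: 2234, 2245, 2251, 2256, 2262, 2273 — 6 in total.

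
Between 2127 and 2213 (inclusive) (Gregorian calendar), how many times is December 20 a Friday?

Track December 20's weekday year by year (advancing +1, or +2 across a Feb 29):
  2127: Sat  2128: Mon (+2)  2129: Tue (+1)  2130: Wed (+1)  2131: Thu (+1)
  2132: Sat (+2)  2133: Sun (+1)  2134: Mon (+1)  2135: Tue (+1)  2136: Thu (+2)
  2137: Fri (+1) ✓  2138: Sat (+1)  2139: Sun (+1)  2140: Tue (+2)  … (59 more years) …
  2200: Sat (+1)  2201: Sun (+1)  2202: Mon (+1)  2203: Tue (+1)  2204: Thu (+2)
  2205: Fri (+1) ✓  2206: Sat (+1)  2207: Sun (+1)  2208: Tue (+2)  2209: Wed (+1)
  2210: Thu (+1)  2211: Fri (+1) ✓  2212: Sun (+2)  2213: Mon (+1)
Friday years: 2137, 2143, 2148, 2154, 2165, 2171, 2176, 2182, 2193, 2199, 2205, 2211 — 12 in total.

12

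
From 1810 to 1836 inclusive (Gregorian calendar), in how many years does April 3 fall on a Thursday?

4

Track April 3's weekday year by year (advancing +1, or +2 across a Feb 29):
  1810: Tue  1811: Wed (+1)  1812: Fri (+2)  1813: Sat (+1)  1814: Sun (+1)
  1815: Mon (+1)  1816: Wed (+2)  1817: Thu (+1) ✓  1818: Fri (+1)  1819: Sat (+1)
  1820: Mon (+2)  1821: Tue (+1)  1822: Wed (+1)  1823: Thu (+1) ✓  1824: Sat (+2)
  1825: Sun (+1)  1826: Mon (+1)  1827: Tue (+1)  1828: Thu (+2) ✓  1829: Fri (+1)
  1830: Sat (+1)  1831: Sun (+1)  1832: Tue (+2)  1833: Wed (+1)  1834: Thu (+1) ✓
  1835: Fri (+1)  1836: Sun (+2)
Thursday years: 1817, 1823, 1828, 1834 — 4 in total.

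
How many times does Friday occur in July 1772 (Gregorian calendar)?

5

July 1772 has 31 days and begins on Wednesday.
The first Friday is July 3.
Fridays fall on 3, 10, 17, 24, 31 — that's 5.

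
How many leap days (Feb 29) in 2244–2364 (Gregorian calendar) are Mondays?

Leap years in 2244–2364: 30 of them.
Feb 29 weekday advances by 5 (mod 7) from one leap year to the next four years later (or differs when a century non-leap intervenes).
Leap-day weekdays: 2244:Thu 2248:Tue 2252:Sun 2256:Fri 2260:Wed 2264:Mon✓ 2268:Sat 2272:Thu 2276:Tue 2280:Sun 2284:Fri 2288:Wed 2292:Mon✓ …(4 more)… 2316:Tue 2320:Sun 2324:Fri 2328:Wed 2332:Mon✓ 2336:Sat 2340:Thu 2344:Tue 2348:Sun 2352:Fri 2356:Wed 2360:Mon✓ 2364:Sat
Monday: 2264, 2292, 2304, 2332, 2360 → 5.

5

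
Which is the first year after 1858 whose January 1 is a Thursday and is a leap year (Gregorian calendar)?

1880

Jan 1 advances by 2 weekdays after a leap year and by 1 after a common year.
1858: Jan 1 is Friday.
1859: Saturday
1860: Sunday (leap)
1861: Tuesday
1862: Wednesday
1863: Thursday
1864: Friday (leap)
1865: Sunday
1866: Monday
1867: Tuesday
1868: Wednesday (leap)
1869: Friday
1870: Saturday
1871: Sunday
1872: Monday (leap)
1873: Wednesday
1874: Thursday
1875: Friday
1876: Saturday (leap)
1877: Monday
1878: Tuesday
1879: Wednesday
1880: Thursday (leap)
1880 begins on a Thursday and is a leap year.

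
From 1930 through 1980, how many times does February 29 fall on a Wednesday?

1

Leap years in 1930–1980: 13 of them.
Feb 29 weekday advances by 5 (mod 7) from one leap year to the next four years later (or differs when a century non-leap intervenes).
Leap-day weekdays: 1932:Mon 1936:Sat 1940:Thu 1944:Tue 1948:Sun 1952:Fri 1956:Wed✓ 1960:Mon 1964:Sat 1968:Thu 1972:Tue 1976:Sun 1980:Fri
Wednesday: 1956 → 1.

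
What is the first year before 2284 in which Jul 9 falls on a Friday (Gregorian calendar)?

From one year to the next, a fixed date's weekday advances by 1, or by 2 when a Feb 29 lies between the two dates.
2284: July 9 is Wednesday.
2283: Monday (−2)
2282: Sunday (−1)
2281: Saturday (−1)
2280: Friday (−1)
Jul 9 falls on a Friday in 2280.

2280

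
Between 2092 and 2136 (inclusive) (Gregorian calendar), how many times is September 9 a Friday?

7

Track September 9's weekday year by year (advancing +1, or +2 across a Feb 29):
  2092: Tue  2093: Wed (+1)  2094: Thu (+1)  2095: Fri (+1) ✓  2096: Sun (+2)
  2097: Mon (+1)  2098: Tue (+1)  2099: Wed (+1)  2100: Thu (+1)  2101: Fri (+1) ✓
  2102: Sat (+1)  2103: Sun (+1)  2104: Tue (+2)  2105: Wed (+1)  … (17 more years) …
  2123: Thu (+1)  2124: Sat (+2)  2125: Sun (+1)  2126: Mon (+1)  2127: Tue (+1)
  2128: Thu (+2)  2129: Fri (+1) ✓  2130: Sat (+1)  2131: Sun (+1)  2132: Tue (+2)
  2133: Wed (+1)  2134: Thu (+1)  2135: Fri (+1) ✓  2136: Sun (+2)
Friday years: 2095, 2101, 2107, 2112, 2118, 2129, 2135 — 7 in total.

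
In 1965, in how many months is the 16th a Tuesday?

3

Check the 16th of each month of 1965: Jan 16: Sat, Feb 16: Tue, Mar 16: Tue, Apr 16: Fri, May 16: Sun, Jun 16: Wed, Jul 16: Fri, Aug 16: Mon, Sep 16: Thu, Oct 16: Sat, Nov 16: Tue, Dec 16: Thu.
Tuesday occurs in February, March, November — 3 months.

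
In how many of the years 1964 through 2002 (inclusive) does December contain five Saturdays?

December has 31 days; it has five Saturdays when Saturday falls among the first (month-length − 28) days — i.e. when December 1 is one of Saturday/Friday/Thursday.
December 1 by year: 1964:Tue 1965:Wed 1966:Thu✓ 1967:Fri✓ 1968:Sun 1969:Mon 1970:Tue 1971:Wed 1972:Fri✓ 1973:Sat✓ 1974:Sun 1975:Mon 1976:Wed 1977:Thu✓ 1978:Fri✓ …(9 more)… 1988:Thu✓ 1989:Fri✓ 1990:Sat✓ 1991:Sun 1992:Tue 1993:Wed 1994:Thu✓ 1995:Fri✓ 1996:Sun 1997:Mon 1998:Tue 1999:Wed 2000:Fri✓ 2001:Sat✓ 2002:Sun
Years with five Saturdays: 1966, 1967, 1972, 1973, 1977, 1978, 1979, 1983, 1984, 1988, 1989, 1990, 1994, 1995, 2000, 2001 → 16.

16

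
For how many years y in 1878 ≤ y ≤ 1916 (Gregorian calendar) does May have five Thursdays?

May has 31 days; it has five Thursdays when Thursday falls among the first (month-length − 28) days — i.e. when May 1 is one of Thursday/Wednesday/Tuesday.
May 1 by year: 1878:Wed✓ 1879:Thu✓ 1880:Sat 1881:Sun 1882:Mon 1883:Tue✓ 1884:Thu✓ 1885:Fri 1886:Sat 1887:Sun 1888:Tue✓ 1889:Wed✓ 1890:Thu✓ 1891:Fri 1892:Sun …(9 more)… 1902:Thu✓ 1903:Fri 1904:Sun 1905:Mon 1906:Tue✓ 1907:Wed✓ 1908:Fri 1909:Sat 1910:Sun 1911:Mon 1912:Wed✓ 1913:Thu✓ 1914:Fri 1915:Sat 1916:Mon
Years with five Thursdays: 1878, 1879, 1883, 1884, 1888, 1889, 1890, 1894, 1895, 1900, 1901, 1902, 1906, 1907, 1912, 1913 → 16.

16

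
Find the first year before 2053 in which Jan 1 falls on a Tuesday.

Jan 1 advances by 2 weekdays after a leap year and by 1 after a common year.
2053: Jan 1 is Wednesday.
2052: Monday (leap)
2051: Sunday
2050: Saturday
2049: Friday
2048: Wednesday (leap)
2047: Tuesday
2047 begins on a Tuesday

2047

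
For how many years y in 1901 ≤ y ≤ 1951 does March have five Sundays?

22

March has 31 days; it has five Sundays when Sunday falls among the first (month-length − 28) days — i.e. when March 1 is one of Sunday/Saturday/Friday.
March 1 by year: 1901:Fri✓ 1902:Sat✓ 1903:Sun✓ 1904:Tue 1905:Wed 1906:Thu 1907:Fri✓ 1908:Sun✓ 1909:Mon 1910:Tue 1911:Wed 1912:Fri✓ 1913:Sat✓ 1914:Sun✓ 1915:Mon …(21 more)… 1937:Mon 1938:Tue 1939:Wed 1940:Fri✓ 1941:Sat✓ 1942:Sun✓ 1943:Mon 1944:Wed 1945:Thu 1946:Fri✓ 1947:Sat✓ 1948:Mon 1949:Tue 1950:Wed 1951:Thu
Years with five Sundays: 1901, 1902, 1903, 1907, 1908, 1912, 1913, 1914, 1918, 1919, 1924, 1925, 1929, 1930, 1931, 1935, 1936, 1940, 1941, 1942, 1946, 1947 → 22.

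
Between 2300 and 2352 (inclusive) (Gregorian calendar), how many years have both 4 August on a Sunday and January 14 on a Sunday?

Check each year's weekday for 4 August and January 14:
  2300: Sat/Sun  2301: Sun/Mon  2302: Mon/Tue  2303: Tue/Wed  2304: Thu/Thu  2305: Fri/Sat  2306: Sat/Sun  2307: Sun/Mon  2308: Tue/Tue  2309: Wed/Thu  2310: Thu/Fri  2311: Fri/Sat  2312: Sun/Sun ✓  2313: Mon/Tue  …(25 more)…  2339: Fri/Sat  2340: Sun/Sun ✓  2341: Mon/Tue  2342: Tue/Wed  2343: Wed/Thu  2344: Fri/Fri  2345: Sat/Sun  2346: Sun/Mon  2347: Mon/Tue  2348: Wed/Wed  2349: Thu/Fri  2350: Fri/Sat  2351: Sat/Sun  2352: Mon/Mon
Both conditions hold in: 2312, 2340 — 2.

2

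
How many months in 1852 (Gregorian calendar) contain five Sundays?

4

A month of length L has five Sundays iff its first Sunday is on day ≤ L−28 (so day 1–3 in a 31-day month, 1–2 in a 30-day month, day 1 in a leap February).
Checking each month of 1852: Jan starts Thu (31d); Feb starts Sun (29d) ✓; Mar starts Mon (31d); Apr starts Thu (30d); May starts Sat (31d) ✓; Jun starts Tue (30d); Jul starts Thu (31d); Aug starts Sun (31d) ✓; Sep starts Wed (30d); Oct starts Fri (31d) ✓; Nov starts Mon (30d); Dec starts Wed (31d).
Five-Sunday months: February, May, August, October → 4.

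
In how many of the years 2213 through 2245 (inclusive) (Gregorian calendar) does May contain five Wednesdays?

14

May has 31 days; it has five Wednesdays when Wednesday falls among the first (month-length − 28) days — i.e. when May 1 is one of Wednesday/Tuesday/Monday.
May 1 by year: 2213:Sat 2214:Sun 2215:Mon✓ 2216:Wed✓ 2217:Thu 2218:Fri 2219:Sat 2220:Mon✓ 2221:Tue✓ 2222:Wed✓ 2223:Thu 2224:Sat 2225:Sun 2226:Mon✓ 2227:Tue✓ …(3 more)… 2231:Sun 2232:Tue✓ 2233:Wed✓ 2234:Thu 2235:Fri 2236:Sun 2237:Mon✓ 2238:Tue✓ 2239:Wed✓ 2240:Fri 2241:Sat 2242:Sun 2243:Mon✓ 2244:Wed✓ 2245:Thu
Years with five Wednesdays: 2215, 2216, 2220, 2221, 2222, 2226, 2227, 2232, 2233, 2237, 2238, 2239, 2243, 2244 → 14.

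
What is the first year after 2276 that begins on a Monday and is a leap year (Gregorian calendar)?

2312

Jan 1 advances by 2 weekdays after a leap year and by 1 after a common year.
2276: Jan 1 is Saturday (leap).
2277: Monday
2278: Tuesday
2279: Wednesday
2280: Thursday (leap)
2281: Saturday
2282: Sunday
2283: Monday
2284: Tuesday (leap)
2285: Thursday
2286: Friday
2287: Saturday
2288: Sunday (leap)
2289: Tuesday
2290: Wednesday
2291: Thursday
2292: Friday (leap)
2293: Sunday
2294: Monday
2295: Tuesday
2296: Wednesday (leap)
2297: Friday
2298: Saturday
2299: Sunday
2300: Monday
2301: Tuesday
2302: Wednesday
2303: Thursday
2304: Friday (leap)
2305: Sunday
2306: Monday
2307: Tuesday
2308: Wednesday (leap)
2309: Friday
2310: Saturday
2311: Sunday
2312: Monday (leap)
2312 begins on a Monday and is a leap year.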